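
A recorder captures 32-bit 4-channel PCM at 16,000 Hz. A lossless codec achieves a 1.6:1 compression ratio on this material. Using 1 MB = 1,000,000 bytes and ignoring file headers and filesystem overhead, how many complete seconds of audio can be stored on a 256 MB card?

Uncompressed byte rate = 16,000 × 4 × 4 = 256,000 bytes/s.
After 1.6:1 compression, effective rate ≈ 160000 bytes/s.
Capacity = 256 × 1,000,000 = 256,000,000 bytes.
256,000,000 / effective rate ≈ 1600 s → 1,600 seconds.

1,600 seconds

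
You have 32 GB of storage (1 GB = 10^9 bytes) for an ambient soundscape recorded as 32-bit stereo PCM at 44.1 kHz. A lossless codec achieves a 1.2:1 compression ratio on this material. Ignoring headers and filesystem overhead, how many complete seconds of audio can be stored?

Uncompressed byte rate = 44,100 × 4 × 2 = 352,800 bytes/s.
After 1.2:1 compression, effective rate ≈ 294000 bytes/s.
Capacity = 32 × 1,000,000,000 = 32,000,000,000 bytes.
32,000,000,000 / effective rate ≈ 108843.54 s → 108,843 seconds.

108,843 seconds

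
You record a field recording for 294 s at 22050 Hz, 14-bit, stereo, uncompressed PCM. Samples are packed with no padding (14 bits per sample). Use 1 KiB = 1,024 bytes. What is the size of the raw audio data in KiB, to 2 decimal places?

22157.67 KiB

Bits = 22,050 × 294 × 14 × 2 = 181,515,600 bits = 22,689,450 bytes.
22,689,450 / 1,024 = 22157.67 KiB.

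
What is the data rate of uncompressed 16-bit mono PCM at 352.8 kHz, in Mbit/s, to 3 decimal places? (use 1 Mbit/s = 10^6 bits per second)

Bit rate = 352,800 × 16 × 1 = 5,644,800 bits/s.
= 5.645 Mbit/s.

5.645 Mbit/s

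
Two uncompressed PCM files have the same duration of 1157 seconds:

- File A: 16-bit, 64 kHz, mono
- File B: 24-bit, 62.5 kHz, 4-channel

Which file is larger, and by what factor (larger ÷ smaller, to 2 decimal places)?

File A: 64,000 × 2 × 1 = 128,000 bytes/s.
File B: 62,500 × 3 × 4 = 750,000 bytes/s.
File B is larger; ratio = 867,750,000 / 148,096,000 = 5.86.

File B, by a factor of 5.86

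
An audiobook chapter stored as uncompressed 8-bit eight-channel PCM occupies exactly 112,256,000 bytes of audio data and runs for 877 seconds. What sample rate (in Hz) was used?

Bytes = sample_rate × seconds × bytes_per_sample × channels.
sample_rate = 112,256,000 / (877 × 1 × 8) = 112,256,000 / 7,016 = 16,000 Hz.

16,000 Hz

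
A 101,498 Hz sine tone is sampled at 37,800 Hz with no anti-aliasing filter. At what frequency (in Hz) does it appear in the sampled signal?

11,902 Hz

Nyquist = 37,800/2 = 18,900 Hz; 101,498 Hz exceeds it.
Alias = |101,498 − 3×37,800| = |101,498 − 113,400| = 11,902 Hz.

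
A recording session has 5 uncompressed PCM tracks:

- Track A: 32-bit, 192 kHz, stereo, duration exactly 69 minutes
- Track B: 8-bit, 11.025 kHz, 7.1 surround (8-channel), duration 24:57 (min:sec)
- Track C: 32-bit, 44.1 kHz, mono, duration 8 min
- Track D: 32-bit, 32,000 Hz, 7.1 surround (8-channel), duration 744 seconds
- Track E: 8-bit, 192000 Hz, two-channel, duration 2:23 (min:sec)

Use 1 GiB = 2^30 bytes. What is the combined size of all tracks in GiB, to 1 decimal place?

6.9 GiB

Track A: exactly 69 minutes = 4,140 s; 192,000 × 4,140 × 4 × 2 = 6,359,040,000 bytes.
Track B: 24:57 (min:sec) = 1,497 s; 11,025 × 1,497 × 1 × 8 = 132,035,400 bytes.
Track C: 8 min = 480 s; 44,100 × 480 × 4 × 1 = 84,672,000 bytes.
Track D: 32,000 × 744 × 4 × 8 = 761,856,000 bytes.
Track E: 2:23 (min:sec) = 143 s; 192,000 × 143 × 1 × 2 = 54,912,000 bytes.
Total = 7,392,515,400 bytes = 6.9 GiB.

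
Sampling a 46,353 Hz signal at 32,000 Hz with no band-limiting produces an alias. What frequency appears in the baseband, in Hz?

14,353 Hz

Nyquist = 32,000/2 = 16,000 Hz; 46,353 Hz exceeds it.
Alias = |46,353 − 1×32,000| = |46,353 − 32,000| = 14,353 Hz.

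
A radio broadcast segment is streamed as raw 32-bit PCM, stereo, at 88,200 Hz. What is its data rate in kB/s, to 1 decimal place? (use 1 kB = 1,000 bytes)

705.6 kB/s

Bit rate = 88,200 × 32 × 2 = 5,644,800 bits/s.
5,644,800 / 8 = 705,600 B/s = 705.6 kB/s.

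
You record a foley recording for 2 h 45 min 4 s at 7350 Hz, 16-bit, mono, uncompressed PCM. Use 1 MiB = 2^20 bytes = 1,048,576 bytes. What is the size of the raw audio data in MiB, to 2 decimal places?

138.84 MiB

Duration = 2 h 45 min 4 s = 9,904 s.
Bytes = 7,350 samples/s × 9,904 s × 2 bytes/sample × 1 ch = 145,588,800 bytes.
145,588,800 / 1,048,576 = 138.84 MiB.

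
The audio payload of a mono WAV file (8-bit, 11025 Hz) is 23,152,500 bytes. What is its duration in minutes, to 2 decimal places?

Byte rate = 11,025 × 1 × 1 = 11,025 bytes/s.
Duration = 23,152,500 / 11,025 = 2,100 s.
2,100 s / 60 = 35.00 minutes.

35.00 minutes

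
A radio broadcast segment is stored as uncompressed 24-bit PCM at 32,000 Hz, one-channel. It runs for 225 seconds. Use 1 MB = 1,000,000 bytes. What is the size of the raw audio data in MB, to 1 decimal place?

21.6 MB

Bytes = 32,000 samples/s × 225 s × 3 bytes/sample × 1 ch = 21,600,000 bytes.
21,600,000 / 1,000,000 = 21.6 MB.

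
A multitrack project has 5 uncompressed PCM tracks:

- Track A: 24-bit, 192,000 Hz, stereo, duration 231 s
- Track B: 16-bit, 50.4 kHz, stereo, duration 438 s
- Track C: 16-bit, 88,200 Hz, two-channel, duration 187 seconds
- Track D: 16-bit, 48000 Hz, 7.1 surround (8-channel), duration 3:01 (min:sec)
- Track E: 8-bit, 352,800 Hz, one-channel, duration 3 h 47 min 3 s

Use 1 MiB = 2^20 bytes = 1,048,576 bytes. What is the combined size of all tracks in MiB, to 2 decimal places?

Track A: 192,000 × 231 × 3 × 2 = 266,112,000 bytes.
Track B: 50,400 × 438 × 2 × 2 = 88,300,800 bytes.
Track C: 88,200 × 187 × 2 × 2 = 65,973,600 bytes.
Track D: 3:01 (min:sec) = 181 s; 48,000 × 181 × 2 × 8 = 139,008,000 bytes.
Track E: 3 h 47 min 3 s = 13,623 s; 352,800 × 13,623 × 1 × 1 = 4,806,194,400 bytes.
Total = 5,365,588,800 bytes = 5117.02 MiB.

5117.02 MiB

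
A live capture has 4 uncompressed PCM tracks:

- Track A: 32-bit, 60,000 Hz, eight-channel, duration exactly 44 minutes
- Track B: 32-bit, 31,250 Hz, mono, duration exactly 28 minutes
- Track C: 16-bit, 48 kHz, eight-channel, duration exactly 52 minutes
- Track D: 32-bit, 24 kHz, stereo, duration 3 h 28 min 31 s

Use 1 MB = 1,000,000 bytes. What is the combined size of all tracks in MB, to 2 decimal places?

10077.07 MB

Track A: exactly 44 minutes = 2,640 s; 60,000 × 2,640 × 4 × 8 = 5,068,800,000 bytes.
Track B: exactly 28 minutes = 1,680 s; 31,250 × 1,680 × 4 × 1 = 210,000,000 bytes.
Track C: exactly 52 minutes = 3,120 s; 48,000 × 3,120 × 2 × 8 = 2,396,160,000 bytes.
Track D: 3 h 28 min 31 s = 12,511 s; 24,000 × 12,511 × 4 × 2 = 2,402,112,000 bytes.
Total = 10,077,072,000 bytes = 10077.07 MB.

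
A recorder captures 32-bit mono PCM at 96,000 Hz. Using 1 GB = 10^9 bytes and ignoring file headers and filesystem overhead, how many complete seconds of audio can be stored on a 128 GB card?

333,333 seconds

Uncompressed byte rate = 96,000 × 4 × 1 = 384,000 bytes/s.
Capacity = 128 × 1,000,000,000 = 128,000,000,000 bytes.
128,000,000,000 / 384,000 ≈ 333333.33 s → 333,333 seconds.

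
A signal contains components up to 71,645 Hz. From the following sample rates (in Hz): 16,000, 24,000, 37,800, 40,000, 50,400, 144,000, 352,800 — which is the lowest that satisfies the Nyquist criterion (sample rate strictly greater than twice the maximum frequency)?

Need sample rate > 2 × 71,645 = 143,290 Hz.
Lowest listed rate above 143,290 Hz is 144,000 Hz.

144,000 Hz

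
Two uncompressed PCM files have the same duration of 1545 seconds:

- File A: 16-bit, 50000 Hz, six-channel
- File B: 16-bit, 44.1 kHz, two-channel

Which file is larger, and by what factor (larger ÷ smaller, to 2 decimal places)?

File A, by a factor of 3.40

File A: 50,000 × 2 × 6 = 600,000 bytes/s.
File B: 44,100 × 2 × 2 = 176,400 bytes/s.
File A is larger; ratio = 927,000,000 / 272,538,000 = 3.40.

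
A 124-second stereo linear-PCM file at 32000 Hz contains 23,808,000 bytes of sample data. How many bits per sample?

Bytes per sample = 23,808,000 / (32,000 × 124 × 2) = 23,808,000 / 7,936,000 = 3.
Bit depth = 3 × 8 = 24 bits.

24 bits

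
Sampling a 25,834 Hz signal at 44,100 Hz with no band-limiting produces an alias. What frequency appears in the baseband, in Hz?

Nyquist = 44,100/2 = 22,050 Hz; 25,834 Hz exceeds it.
Alias = |25,834 − 1×44,100| = |25,834 − 44,100| = 18,266 Hz.

18,266 Hz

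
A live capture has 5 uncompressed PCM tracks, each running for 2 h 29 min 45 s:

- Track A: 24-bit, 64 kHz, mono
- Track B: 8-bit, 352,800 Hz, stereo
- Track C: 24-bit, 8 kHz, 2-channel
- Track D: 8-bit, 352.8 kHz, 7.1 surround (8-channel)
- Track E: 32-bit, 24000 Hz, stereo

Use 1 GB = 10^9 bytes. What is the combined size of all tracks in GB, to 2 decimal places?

2 h 29 min 45 s = 8,985 s.
Track A: 64,000 × 8,985 × 3 × 1 = 1,725,120,000 bytes.
Track B: 352,800 × 8,985 × 1 × 2 = 6,339,816,000 bytes.
Track C: 8,000 × 8,985 × 3 × 2 = 431,280,000 bytes.
Track D: 352,800 × 8,985 × 1 × 8 = 25,359,264,000 bytes.
Track E: 24,000 × 8,985 × 4 × 2 = 1,725,120,000 bytes.
Total = 35,580,600,000 bytes = 35.58 GB.

35.58 GB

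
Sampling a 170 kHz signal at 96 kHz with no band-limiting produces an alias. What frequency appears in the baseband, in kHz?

Nyquist = 96,000/2 = 48,000 Hz; 170,000 Hz exceeds it.
Alias = |170,000 − 2×96,000| = |170,000 − 192,000| = 22,000 Hz = 22 kHz.

22 kHz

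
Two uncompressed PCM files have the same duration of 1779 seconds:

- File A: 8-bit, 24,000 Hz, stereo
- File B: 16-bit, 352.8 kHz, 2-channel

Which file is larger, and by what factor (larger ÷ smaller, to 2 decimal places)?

File B, by a factor of 29.40

File A: 24,000 × 1 × 2 = 48,000 bytes/s.
File B: 352,800 × 2 × 2 = 1,411,200 bytes/s.
File B is larger; ratio = 2,510,524,800 / 85,392,000 = 29.40.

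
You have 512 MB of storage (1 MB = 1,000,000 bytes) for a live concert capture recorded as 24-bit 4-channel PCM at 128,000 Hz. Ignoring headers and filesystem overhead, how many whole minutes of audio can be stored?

Uncompressed byte rate = 128,000 × 3 × 4 = 1,536,000 bytes/s.
Capacity = 512 × 1,000,000 = 512,000,000 bytes.
512,000,000 / 1,536,000 ≈ 333.33 s → 5 minutes.

5 minutes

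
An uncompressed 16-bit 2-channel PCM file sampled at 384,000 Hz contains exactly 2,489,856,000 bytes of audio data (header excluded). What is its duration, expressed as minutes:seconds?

Byte rate = 384,000 × 2 × 2 = 1,536,000 bytes/s.
Duration = 2,489,856,000 / 1,536,000 = 1,621 s.
1,621 s = 27:01.

27:01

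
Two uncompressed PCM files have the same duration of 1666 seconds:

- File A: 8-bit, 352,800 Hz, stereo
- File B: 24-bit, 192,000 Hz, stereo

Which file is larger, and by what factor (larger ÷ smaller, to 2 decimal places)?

File A: 352,800 × 1 × 2 = 705,600 bytes/s.
File B: 192,000 × 3 × 2 = 1,152,000 bytes/s.
File B is larger; ratio = 1,919,232,000 / 1,175,529,600 = 1.63.

File B, by a factor of 1.63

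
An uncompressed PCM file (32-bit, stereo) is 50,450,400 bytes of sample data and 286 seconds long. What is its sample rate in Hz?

Bytes = sample_rate × seconds × bytes_per_sample × channels.
sample_rate = 50,450,400 / (286 × 4 × 2) = 50,450,400 / 2,288 = 22,050 Hz.

22,050 Hz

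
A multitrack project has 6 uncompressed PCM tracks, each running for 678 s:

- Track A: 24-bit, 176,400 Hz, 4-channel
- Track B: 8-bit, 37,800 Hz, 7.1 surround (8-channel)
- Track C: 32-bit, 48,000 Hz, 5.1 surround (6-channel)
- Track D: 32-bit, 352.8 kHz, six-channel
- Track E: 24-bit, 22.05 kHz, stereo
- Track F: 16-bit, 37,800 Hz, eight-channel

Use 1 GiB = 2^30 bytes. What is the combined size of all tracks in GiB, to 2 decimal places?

8.07 GiB

Track A: 176,400 × 678 × 3 × 4 = 1,435,190,400 bytes.
Track B: 37,800 × 678 × 1 × 8 = 205,027,200 bytes.
Track C: 48,000 × 678 × 4 × 6 = 781,056,000 bytes.
Track D: 352,800 × 678 × 4 × 6 = 5,740,761,600 bytes.
Track E: 22,050 × 678 × 3 × 2 = 89,699,400 bytes.
Track F: 37,800 × 678 × 2 × 8 = 410,054,400 bytes.
Total = 8,661,789,000 bytes = 8.07 GiB.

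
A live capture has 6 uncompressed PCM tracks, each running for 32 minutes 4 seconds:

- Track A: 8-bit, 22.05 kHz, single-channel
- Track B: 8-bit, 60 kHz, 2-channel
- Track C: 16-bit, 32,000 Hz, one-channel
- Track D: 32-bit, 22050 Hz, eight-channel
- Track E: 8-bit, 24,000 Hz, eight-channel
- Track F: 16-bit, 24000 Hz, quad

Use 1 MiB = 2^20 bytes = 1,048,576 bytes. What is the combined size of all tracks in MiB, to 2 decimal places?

2377.35 MiB

32 minutes 4 seconds = 1,924 s.
Track A: 22,050 × 1,924 × 1 × 1 = 42,424,200 bytes.
Track B: 60,000 × 1,924 × 1 × 2 = 230,880,000 bytes.
Track C: 32,000 × 1,924 × 2 × 1 = 123,136,000 bytes.
Track D: 22,050 × 1,924 × 4 × 8 = 1,357,574,400 bytes.
Track E: 24,000 × 1,924 × 1 × 8 = 369,408,000 bytes.
Track F: 24,000 × 1,924 × 2 × 4 = 369,408,000 bytes.
Total = 2,492,830,600 bytes = 2377.35 MiB.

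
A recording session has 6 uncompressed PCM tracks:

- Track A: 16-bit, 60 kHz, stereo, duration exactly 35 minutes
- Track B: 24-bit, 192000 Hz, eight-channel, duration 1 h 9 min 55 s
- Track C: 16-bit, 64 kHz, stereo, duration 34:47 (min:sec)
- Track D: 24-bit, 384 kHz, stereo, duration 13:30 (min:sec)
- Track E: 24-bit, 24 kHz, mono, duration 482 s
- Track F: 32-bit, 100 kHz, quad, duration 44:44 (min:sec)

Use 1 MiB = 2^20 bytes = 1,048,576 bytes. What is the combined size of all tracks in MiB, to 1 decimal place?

Track A: exactly 35 minutes = 2,100 s; 60,000 × 2,100 × 2 × 2 = 504,000,000 bytes.
Track B: 1 h 9 min 55 s = 4,195 s; 192,000 × 4,195 × 3 × 8 = 19,330,560,000 bytes.
Track C: 34:47 (min:sec) = 2,087 s; 64,000 × 2,087 × 2 × 2 = 534,272,000 bytes.
Track D: 13:30 (min:sec) = 810 s; 384,000 × 810 × 3 × 2 = 1,866,240,000 bytes.
Track E: 24,000 × 482 × 3 × 1 = 34,704,000 bytes.
Track F: 44:44 (min:sec) = 2,684 s; 100,000 × 2,684 × 4 × 4 = 4,294,400,000 bytes.
Total = 26,564,176,000 bytes = 25333.6 MiB.

25333.6 MiB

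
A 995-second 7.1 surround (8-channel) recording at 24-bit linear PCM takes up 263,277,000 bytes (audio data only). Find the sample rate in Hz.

Bytes = sample_rate × seconds × bytes_per_sample × channels.
sample_rate = 263,277,000 / (995 × 3 × 8) = 263,277,000 / 23,880 = 11,025 Hz.

11,025 Hz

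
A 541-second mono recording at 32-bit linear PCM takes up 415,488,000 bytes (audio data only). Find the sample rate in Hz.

Bytes = sample_rate × seconds × bytes_per_sample × channels.
sample_rate = 415,488,000 / (541 × 4 × 1) = 415,488,000 / 2,164 = 192,000 Hz.

192,000 Hz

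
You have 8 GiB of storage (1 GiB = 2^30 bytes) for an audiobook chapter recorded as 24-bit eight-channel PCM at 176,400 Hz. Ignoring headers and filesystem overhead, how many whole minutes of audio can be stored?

33 minutes

Uncompressed byte rate = 176,400 × 3 × 8 = 4,233,600 bytes/s.
Capacity = 8 × 1,073,741,824 = 8,589,934,592 bytes.
8,589,934,592 / 4,233,600 ≈ 2028.99 s → 33 minutes.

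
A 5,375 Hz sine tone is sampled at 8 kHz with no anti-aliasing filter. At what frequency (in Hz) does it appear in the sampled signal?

Nyquist = 8,000/2 = 4,000 Hz; 5,375 Hz exceeds it.
Alias = |5,375 − 1×8,000| = |5,375 − 8,000| = 2,625 Hz.

2,625 Hz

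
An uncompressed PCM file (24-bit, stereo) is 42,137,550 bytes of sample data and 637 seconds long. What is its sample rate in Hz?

11,025 Hz

Bytes = sample_rate × seconds × bytes_per_sample × channels.
sample_rate = 42,137,550 / (637 × 3 × 2) = 42,137,550 / 3,822 = 11,025 Hz.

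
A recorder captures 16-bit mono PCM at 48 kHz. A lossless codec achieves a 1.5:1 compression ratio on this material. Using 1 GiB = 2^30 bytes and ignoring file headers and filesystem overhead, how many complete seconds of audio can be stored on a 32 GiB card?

536,870 seconds

Uncompressed byte rate = 48,000 × 2 × 1 = 96,000 bytes/s.
After 1.5:1 compression, effective rate ≈ 64000 bytes/s.
Capacity = 32 × 1,073,741,824 = 34,359,738,368 bytes.
34,359,738,368 / effective rate ≈ 536870.91 s → 536,870 seconds.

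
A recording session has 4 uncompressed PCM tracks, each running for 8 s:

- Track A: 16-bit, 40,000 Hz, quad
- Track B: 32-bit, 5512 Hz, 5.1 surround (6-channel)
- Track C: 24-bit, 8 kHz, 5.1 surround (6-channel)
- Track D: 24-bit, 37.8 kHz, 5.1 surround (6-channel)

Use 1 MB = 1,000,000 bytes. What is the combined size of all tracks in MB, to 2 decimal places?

10.21 MB

Track A: 40,000 × 8 × 2 × 4 = 2,560,000 bytes.
Track B: 5,512 × 8 × 4 × 6 = 1,058,304 bytes.
Track C: 8,000 × 8 × 3 × 6 = 1,152,000 bytes.
Track D: 37,800 × 8 × 3 × 6 = 5,443,200 bytes.
Total = 10,213,504 bytes = 10.21 MB.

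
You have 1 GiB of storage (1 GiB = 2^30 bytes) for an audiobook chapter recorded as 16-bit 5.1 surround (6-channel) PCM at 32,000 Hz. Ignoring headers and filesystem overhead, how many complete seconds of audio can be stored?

Uncompressed byte rate = 32,000 × 2 × 6 = 384,000 bytes/s.
Capacity = 1 × 1,073,741,824 = 1,073,741,824 bytes.
1,073,741,824 / 384,000 ≈ 2796.2 s → 2,796 seconds.

2,796 seconds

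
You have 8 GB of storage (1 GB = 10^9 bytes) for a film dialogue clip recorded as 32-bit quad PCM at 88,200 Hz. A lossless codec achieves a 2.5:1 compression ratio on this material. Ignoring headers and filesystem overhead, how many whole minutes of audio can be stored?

236 minutes

Uncompressed byte rate = 88,200 × 4 × 4 = 1,411,200 bytes/s.
After 2.5:1 compression, effective rate ≈ 564480 bytes/s.
Capacity = 8 × 1,000,000,000 = 8,000,000,000 bytes.
8,000,000,000 / effective rate ≈ 14172.34 s → 236 minutes.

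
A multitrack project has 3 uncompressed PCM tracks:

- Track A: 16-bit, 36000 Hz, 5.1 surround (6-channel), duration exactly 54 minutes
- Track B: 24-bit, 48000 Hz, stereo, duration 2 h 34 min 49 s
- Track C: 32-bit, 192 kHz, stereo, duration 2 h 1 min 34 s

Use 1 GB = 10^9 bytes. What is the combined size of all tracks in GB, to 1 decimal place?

Track A: exactly 54 minutes = 3,240 s; 36,000 × 3,240 × 2 × 6 = 1,399,680,000 bytes.
Track B: 2 h 34 min 49 s = 9,289 s; 48,000 × 9,289 × 3 × 2 = 2,675,232,000 bytes.
Track C: 2 h 1 min 34 s = 7,294 s; 192,000 × 7,294 × 4 × 2 = 11,203,584,000 bytes.
Total = 15,278,496,000 bytes = 15.3 GB.

15.3 GB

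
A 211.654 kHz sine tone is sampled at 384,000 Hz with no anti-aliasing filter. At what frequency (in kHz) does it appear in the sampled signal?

172.346 kHz

Nyquist = 384,000/2 = 192,000 Hz; 211,654 Hz exceeds it.
Alias = |211,654 − 1×384,000| = |211,654 − 384,000| = 172,346 Hz = 172.346 kHz.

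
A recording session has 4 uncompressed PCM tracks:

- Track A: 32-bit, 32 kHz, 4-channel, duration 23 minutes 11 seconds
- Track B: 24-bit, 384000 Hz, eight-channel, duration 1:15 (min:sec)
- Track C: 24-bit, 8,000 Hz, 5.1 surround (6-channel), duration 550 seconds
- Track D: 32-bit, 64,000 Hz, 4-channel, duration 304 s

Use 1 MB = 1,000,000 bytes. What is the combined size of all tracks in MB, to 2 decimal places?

1793.89 MB

Track A: 23 minutes 11 seconds = 1,391 s; 32,000 × 1,391 × 4 × 4 = 712,192,000 bytes.
Track B: 1:15 (min:sec) = 75 s; 384,000 × 75 × 3 × 8 = 691,200,000 bytes.
Track C: 8,000 × 550 × 3 × 6 = 79,200,000 bytes.
Track D: 64,000 × 304 × 4 × 4 = 311,296,000 bytes.
Total = 1,793,888,000 bytes = 1793.89 MB.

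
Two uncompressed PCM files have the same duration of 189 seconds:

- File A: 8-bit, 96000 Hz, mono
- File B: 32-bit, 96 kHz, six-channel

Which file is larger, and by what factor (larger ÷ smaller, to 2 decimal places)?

File B, by a factor of 24.00

File A: 96,000 × 1 × 1 = 96,000 bytes/s.
File B: 96,000 × 4 × 6 = 2,304,000 bytes/s.
File B is larger; ratio = 435,456,000 / 18,144,000 = 24.00.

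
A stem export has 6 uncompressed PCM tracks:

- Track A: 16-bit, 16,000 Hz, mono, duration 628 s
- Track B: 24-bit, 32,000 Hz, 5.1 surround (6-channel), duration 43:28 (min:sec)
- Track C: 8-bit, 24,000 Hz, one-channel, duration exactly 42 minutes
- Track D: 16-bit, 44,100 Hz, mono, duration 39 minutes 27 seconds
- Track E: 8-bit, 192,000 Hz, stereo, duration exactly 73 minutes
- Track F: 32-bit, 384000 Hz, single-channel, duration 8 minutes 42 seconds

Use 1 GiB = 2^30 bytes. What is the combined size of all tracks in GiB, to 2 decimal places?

Track A: 16,000 × 628 × 2 × 1 = 20,096,000 bytes.
Track B: 43:28 (min:sec) = 2,608 s; 32,000 × 2,608 × 3 × 6 = 1,502,208,000 bytes.
Track C: exactly 42 minutes = 2,520 s; 24,000 × 2,520 × 1 × 1 = 60,480,000 bytes.
Track D: 39 minutes 27 seconds = 2,367 s; 44,100 × 2,367 × 2 × 1 = 208,769,400 bytes.
Track E: exactly 73 minutes = 4,380 s; 192,000 × 4,380 × 1 × 2 = 1,681,920,000 bytes.
Track F: 8 minutes 42 seconds = 522 s; 384,000 × 522 × 4 × 1 = 801,792,000 bytes.
Total = 4,275,265,400 bytes = 3.98 GiB.

3.98 GiB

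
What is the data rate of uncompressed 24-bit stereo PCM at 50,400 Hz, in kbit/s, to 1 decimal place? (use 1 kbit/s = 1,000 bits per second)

2419.2 kbit/s

Bit rate = 50,400 × 24 × 2 = 2,419,200 bits/s.
= 2419.2 kbit/s.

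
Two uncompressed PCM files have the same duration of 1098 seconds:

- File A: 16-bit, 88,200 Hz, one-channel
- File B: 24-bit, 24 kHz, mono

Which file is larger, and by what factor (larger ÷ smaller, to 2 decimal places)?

File A, by a factor of 2.45

File A: 88,200 × 2 × 1 = 176,400 bytes/s.
File B: 24,000 × 3 × 1 = 72,000 bytes/s.
File A is larger; ratio = 193,687,200 / 79,056,000 = 2.45.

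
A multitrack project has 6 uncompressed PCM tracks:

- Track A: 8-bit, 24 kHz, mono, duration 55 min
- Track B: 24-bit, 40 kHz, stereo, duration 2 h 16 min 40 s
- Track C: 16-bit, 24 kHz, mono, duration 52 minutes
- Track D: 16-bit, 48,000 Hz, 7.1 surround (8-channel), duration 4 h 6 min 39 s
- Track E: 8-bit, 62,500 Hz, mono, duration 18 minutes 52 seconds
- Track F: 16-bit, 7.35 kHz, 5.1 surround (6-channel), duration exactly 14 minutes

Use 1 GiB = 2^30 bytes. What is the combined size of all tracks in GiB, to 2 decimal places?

12.77 GiB

Track A: 55 min = 3,300 s; 24,000 × 3,300 × 1 × 1 = 79,200,000 bytes.
Track B: 2 h 16 min 40 s = 8,200 s; 40,000 × 8,200 × 3 × 2 = 1,968,000,000 bytes.
Track C: 52 minutes = 3,120 s; 24,000 × 3,120 × 2 × 1 = 149,760,000 bytes.
Track D: 4 h 6 min 39 s = 14,799 s; 48,000 × 14,799 × 2 × 8 = 11,365,632,000 bytes.
Track E: 18 minutes 52 seconds = 1,132 s; 62,500 × 1,132 × 1 × 1 = 70,750,000 bytes.
Track F: exactly 14 minutes = 840 s; 7,350 × 840 × 2 × 6 = 74,088,000 bytes.
Total = 13,707,430,000 bytes = 12.77 GiB.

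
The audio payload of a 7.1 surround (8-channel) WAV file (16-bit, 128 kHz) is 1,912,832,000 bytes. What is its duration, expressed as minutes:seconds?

15:34

Byte rate = 128,000 × 2 × 8 = 2,048,000 bytes/s.
Duration = 1,912,832,000 / 2,048,000 = 934 s.
934 s = 15:34.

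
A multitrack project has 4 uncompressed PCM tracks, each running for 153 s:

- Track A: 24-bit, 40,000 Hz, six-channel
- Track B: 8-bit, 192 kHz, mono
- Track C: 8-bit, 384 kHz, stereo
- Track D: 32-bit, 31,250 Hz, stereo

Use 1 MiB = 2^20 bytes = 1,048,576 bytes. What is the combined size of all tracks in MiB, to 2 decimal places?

Track A: 40,000 × 153 × 3 × 6 = 110,160,000 bytes.
Track B: 192,000 × 153 × 1 × 1 = 29,376,000 bytes.
Track C: 384,000 × 153 × 1 × 2 = 117,504,000 bytes.
Track D: 31,250 × 153 × 4 × 2 = 38,250,000 bytes.
Total = 295,290,000 bytes = 281.61 MiB.

281.61 MiB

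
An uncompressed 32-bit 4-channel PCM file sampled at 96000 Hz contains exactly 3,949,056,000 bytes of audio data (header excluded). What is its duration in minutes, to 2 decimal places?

42.85 minutes

Byte rate = 96,000 × 4 × 4 = 1,536,000 bytes/s.
Duration = 3,949,056,000 / 1,536,000 = 2,571 s.
2,571 s / 60 = 42.85 minutes.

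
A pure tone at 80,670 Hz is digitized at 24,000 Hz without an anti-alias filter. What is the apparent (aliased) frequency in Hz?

8,670 Hz

Nyquist = 24,000/2 = 12,000 Hz; 80,670 Hz exceeds it.
Alias = |80,670 − 3×24,000| = |80,670 − 72,000| = 8,670 Hz.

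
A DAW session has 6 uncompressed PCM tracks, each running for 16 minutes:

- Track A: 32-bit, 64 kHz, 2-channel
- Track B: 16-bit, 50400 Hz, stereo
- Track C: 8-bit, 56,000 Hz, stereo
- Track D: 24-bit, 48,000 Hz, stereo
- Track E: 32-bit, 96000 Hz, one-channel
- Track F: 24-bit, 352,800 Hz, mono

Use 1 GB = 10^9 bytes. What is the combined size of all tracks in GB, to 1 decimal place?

2.5 GB

16 minutes = 960 s.
Track A: 64,000 × 960 × 4 × 2 = 491,520,000 bytes.
Track B: 50,400 × 960 × 2 × 2 = 193,536,000 bytes.
Track C: 56,000 × 960 × 1 × 2 = 107,520,000 bytes.
Track D: 48,000 × 960 × 3 × 2 = 276,480,000 bytes.
Track E: 96,000 × 960 × 4 × 1 = 368,640,000 bytes.
Track F: 352,800 × 960 × 3 × 1 = 1,016,064,000 bytes.
Total = 2,453,760,000 bytes = 2.5 GB.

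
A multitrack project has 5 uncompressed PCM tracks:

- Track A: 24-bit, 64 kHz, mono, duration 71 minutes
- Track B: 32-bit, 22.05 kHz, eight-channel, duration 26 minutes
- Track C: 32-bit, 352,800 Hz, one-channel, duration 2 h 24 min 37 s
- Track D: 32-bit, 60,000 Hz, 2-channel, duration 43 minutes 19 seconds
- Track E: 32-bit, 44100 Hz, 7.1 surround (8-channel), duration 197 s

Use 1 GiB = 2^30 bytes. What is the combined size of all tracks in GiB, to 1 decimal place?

14.6 GiB

Track A: 71 minutes = 4,260 s; 64,000 × 4,260 × 3 × 1 = 817,920,000 bytes.
Track B: 26 minutes = 1,560 s; 22,050 × 1,560 × 4 × 8 = 1,100,736,000 bytes.
Track C: 2 h 24 min 37 s = 8,677 s; 352,800 × 8,677 × 4 × 1 = 12,244,982,400 bytes.
Track D: 43 minutes 19 seconds = 2,599 s; 60,000 × 2,599 × 4 × 2 = 1,247,520,000 bytes.
Track E: 44,100 × 197 × 4 × 8 = 278,006,400 bytes.
Total = 15,689,164,800 bytes = 14.6 GiB.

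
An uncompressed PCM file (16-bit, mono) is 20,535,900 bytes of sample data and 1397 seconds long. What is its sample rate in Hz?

Bytes = sample_rate × seconds × bytes_per_sample × channels.
sample_rate = 20,535,900 / (1,397 × 2 × 1) = 20,535,900 / 2,794 = 7,350 Hz.

7,350 Hz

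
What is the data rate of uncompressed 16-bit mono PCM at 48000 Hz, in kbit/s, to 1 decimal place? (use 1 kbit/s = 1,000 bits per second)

Bit rate = 48,000 × 16 × 1 = 768,000 bits/s.
= 768.0 kbit/s.

768.0 kbit/s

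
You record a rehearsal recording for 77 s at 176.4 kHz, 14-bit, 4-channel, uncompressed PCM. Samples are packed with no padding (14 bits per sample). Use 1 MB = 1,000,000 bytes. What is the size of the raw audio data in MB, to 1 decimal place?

Bits = 176,400 × 77 × 14 × 4 = 760,636,800 bits = 95,079,600 bytes.
95,079,600 / 1,000,000 = 95.1 MB.

95.1 MB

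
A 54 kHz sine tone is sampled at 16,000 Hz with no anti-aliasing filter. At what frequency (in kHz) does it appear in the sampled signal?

6 kHz

Nyquist = 16,000/2 = 8,000 Hz; 54,000 Hz exceeds it.
Alias = |54,000 − 3×16,000| = |54,000 − 48,000| = 6,000 Hz = 6 kHz.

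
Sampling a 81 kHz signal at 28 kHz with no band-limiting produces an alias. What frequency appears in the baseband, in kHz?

3 kHz

Nyquist = 28,000/2 = 14,000 Hz; 81,000 Hz exceeds it.
Alias = |81,000 − 3×28,000| = |81,000 − 84,000| = 3,000 Hz = 3 kHz.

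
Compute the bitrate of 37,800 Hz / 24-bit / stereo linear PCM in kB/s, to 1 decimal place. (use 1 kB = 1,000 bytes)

Bit rate = 37,800 × 24 × 2 = 1,814,400 bits/s.
1,814,400 / 8 = 226,800 B/s = 226.8 kB/s.

226.8 kB/s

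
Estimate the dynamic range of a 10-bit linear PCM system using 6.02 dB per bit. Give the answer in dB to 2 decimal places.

60.20 dB

10 × 6.02 = 60.20 dB.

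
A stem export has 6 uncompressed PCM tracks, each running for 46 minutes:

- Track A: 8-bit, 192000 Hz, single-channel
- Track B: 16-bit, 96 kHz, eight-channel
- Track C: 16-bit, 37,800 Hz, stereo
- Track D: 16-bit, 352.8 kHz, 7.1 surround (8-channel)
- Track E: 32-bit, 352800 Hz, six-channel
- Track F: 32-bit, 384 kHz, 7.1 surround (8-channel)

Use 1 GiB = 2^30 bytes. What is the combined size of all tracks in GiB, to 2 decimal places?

46 minutes = 2,760 s.
Track A: 192,000 × 2,760 × 1 × 1 = 529,920,000 bytes.
Track B: 96,000 × 2,760 × 2 × 8 = 4,239,360,000 bytes.
Track C: 37,800 × 2,760 × 2 × 2 = 417,312,000 bytes.
Track D: 352,800 × 2,760 × 2 × 8 = 15,579,648,000 bytes.
Track E: 352,800 × 2,760 × 4 × 6 = 23,369,472,000 bytes.
Track F: 384,000 × 2,760 × 4 × 8 = 33,914,880,000 bytes.
Total = 78,050,592,000 bytes = 72.69 GiB.

72.69 GiB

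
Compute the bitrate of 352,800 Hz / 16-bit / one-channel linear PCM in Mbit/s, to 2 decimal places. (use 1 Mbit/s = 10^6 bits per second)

5.64 Mbit/s

Bit rate = 352,800 × 16 × 1 = 5,644,800 bits/s.
= 5.64 Mbit/s.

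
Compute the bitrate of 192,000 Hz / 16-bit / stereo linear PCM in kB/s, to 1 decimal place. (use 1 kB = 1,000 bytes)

768.0 kB/s

Bit rate = 192,000 × 16 × 2 = 6,144,000 bits/s.
6,144,000 / 8 = 768,000 B/s = 768.0 kB/s.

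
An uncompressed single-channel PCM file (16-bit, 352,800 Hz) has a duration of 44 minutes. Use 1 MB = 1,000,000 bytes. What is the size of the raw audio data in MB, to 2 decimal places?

Duration = 44 minutes = 2,640 s.
Bytes = 352,800 samples/s × 2,640 s × 2 bytes/sample × 1 ch = 1,862,784,000 bytes.
1,862,784,000 / 1,000,000 = 1862.78 MB.

1862.78 MB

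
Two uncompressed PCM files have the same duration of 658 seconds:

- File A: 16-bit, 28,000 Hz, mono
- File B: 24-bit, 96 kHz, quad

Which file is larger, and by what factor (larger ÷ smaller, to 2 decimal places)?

File B, by a factor of 20.57

File A: 28,000 × 2 × 1 = 56,000 bytes/s.
File B: 96,000 × 3 × 4 = 1,152,000 bytes/s.
File B is larger; ratio = 758,016,000 / 36,848,000 = 20.57.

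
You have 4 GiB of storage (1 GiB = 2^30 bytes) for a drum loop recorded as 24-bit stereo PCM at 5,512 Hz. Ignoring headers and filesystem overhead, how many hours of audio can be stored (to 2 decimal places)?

36.07 hours

Uncompressed byte rate = 5,512 × 3 × 2 = 33,072 bytes/s.
Capacity = 4 × 1,073,741,824 = 4,294,967,296 bytes.
4,294,967,296 / 33,072 ≈ 129867.18 s → 36.07 hours.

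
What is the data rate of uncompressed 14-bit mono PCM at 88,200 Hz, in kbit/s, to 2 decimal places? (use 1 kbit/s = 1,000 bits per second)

1234.80 kbit/s

Bit rate = 88,200 × 14 × 1 = 1,234,800 bits/s.
= 1234.80 kbit/s.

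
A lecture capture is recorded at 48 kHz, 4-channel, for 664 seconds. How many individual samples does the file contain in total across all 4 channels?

127,488,000 samples

48,000 × 664 s × 4 ch = 127,488,000 samples.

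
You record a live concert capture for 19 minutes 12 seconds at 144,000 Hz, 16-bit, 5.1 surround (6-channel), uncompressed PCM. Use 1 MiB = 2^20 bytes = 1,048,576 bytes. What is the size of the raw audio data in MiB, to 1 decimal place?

Duration = 19 minutes 12 seconds = 1,152 s.
Bytes = 144,000 samples/s × 1,152 s × 2 bytes/sample × 6 ch = 1,990,656,000 bytes.
1,990,656,000 / 1,048,576 = 1898.4 MiB.

1898.4 MiB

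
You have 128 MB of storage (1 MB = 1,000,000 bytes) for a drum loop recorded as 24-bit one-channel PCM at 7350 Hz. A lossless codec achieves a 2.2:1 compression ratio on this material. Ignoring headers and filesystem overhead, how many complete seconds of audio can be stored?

Uncompressed byte rate = 7,350 × 3 × 1 = 22,050 bytes/s.
After 2.2:1 compression, effective rate ≈ 10022.73 bytes/s.
Capacity = 128 × 1,000,000 = 128,000,000 bytes.
128,000,000 / effective rate ≈ 12770.98 s → 12,770 seconds.

12,770 seconds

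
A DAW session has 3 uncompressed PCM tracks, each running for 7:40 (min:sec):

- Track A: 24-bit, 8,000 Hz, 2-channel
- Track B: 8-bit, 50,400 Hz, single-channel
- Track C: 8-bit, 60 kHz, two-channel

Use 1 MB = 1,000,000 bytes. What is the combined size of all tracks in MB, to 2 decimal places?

7:40 (min:sec) = 460 s.
Track A: 8,000 × 460 × 3 × 2 = 22,080,000 bytes.
Track B: 50,400 × 460 × 1 × 1 = 23,184,000 bytes.
Track C: 60,000 × 460 × 1 × 2 = 55,200,000 bytes.
Total = 100,464,000 bytes = 100.46 MB.

100.46 MB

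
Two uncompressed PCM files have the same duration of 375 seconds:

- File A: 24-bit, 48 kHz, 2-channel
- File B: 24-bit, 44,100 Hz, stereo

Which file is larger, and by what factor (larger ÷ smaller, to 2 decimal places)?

File A, by a factor of 1.09

File A: 48,000 × 3 × 2 = 288,000 bytes/s.
File B: 44,100 × 3 × 2 = 264,600 bytes/s.
File A is larger; ratio = 108,000,000 / 99,225,000 = 1.09.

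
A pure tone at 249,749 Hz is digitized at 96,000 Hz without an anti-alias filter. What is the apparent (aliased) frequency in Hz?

38,251 Hz

Nyquist = 96,000/2 = 48,000 Hz; 249,749 Hz exceeds it.
Alias = |249,749 − 3×96,000| = |249,749 − 288,000| = 38,251 Hz.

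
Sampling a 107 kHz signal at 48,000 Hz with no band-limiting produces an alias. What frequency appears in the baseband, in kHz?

Nyquist = 48,000/2 = 24,000 Hz; 107,000 Hz exceeds it.
Alias = |107,000 − 2×48,000| = |107,000 − 96,000| = 11,000 Hz = 11 kHz.

11 kHz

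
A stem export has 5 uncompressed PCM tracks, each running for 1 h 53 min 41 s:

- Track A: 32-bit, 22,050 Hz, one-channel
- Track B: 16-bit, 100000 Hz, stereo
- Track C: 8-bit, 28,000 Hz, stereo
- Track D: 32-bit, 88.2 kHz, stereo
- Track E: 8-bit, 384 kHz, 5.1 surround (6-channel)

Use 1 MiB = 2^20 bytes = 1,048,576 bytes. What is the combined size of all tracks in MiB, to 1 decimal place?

1 h 53 min 41 s = 6,821 s.
Track A: 22,050 × 6,821 × 4 × 1 = 601,612,200 bytes.
Track B: 100,000 × 6,821 × 2 × 2 = 2,728,400,000 bytes.
Track C: 28,000 × 6,821 × 1 × 2 = 381,976,000 bytes.
Track D: 88,200 × 6,821 × 4 × 2 = 4,812,897,600 bytes.
Track E: 384,000 × 6,821 × 1 × 6 = 15,715,584,000 bytes.
Total = 24,240,469,800 bytes = 23117.5 MiB.

23117.5 MiB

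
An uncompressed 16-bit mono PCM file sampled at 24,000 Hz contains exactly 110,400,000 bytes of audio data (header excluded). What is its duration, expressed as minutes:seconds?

Byte rate = 24,000 × 2 × 1 = 48,000 bytes/s.
Duration = 110,400,000 / 48,000 = 2,300 s.
2,300 s = 38:20.

38:20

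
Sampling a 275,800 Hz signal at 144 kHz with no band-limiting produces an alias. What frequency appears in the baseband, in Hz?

12,200 Hz

Nyquist = 144,000/2 = 72,000 Hz; 275,800 Hz exceeds it.
Alias = |275,800 − 2×144,000| = |275,800 − 288,000| = 12,200 Hz.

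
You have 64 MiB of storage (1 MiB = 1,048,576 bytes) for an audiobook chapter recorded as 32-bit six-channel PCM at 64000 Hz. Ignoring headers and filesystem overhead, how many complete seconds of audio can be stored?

Uncompressed byte rate = 64,000 × 4 × 6 = 1,536,000 bytes/s.
Capacity = 64 × 1,048,576 = 67,108,864 bytes.
67,108,864 / 1,536,000 ≈ 43.69 s → 43 seconds.

43 seconds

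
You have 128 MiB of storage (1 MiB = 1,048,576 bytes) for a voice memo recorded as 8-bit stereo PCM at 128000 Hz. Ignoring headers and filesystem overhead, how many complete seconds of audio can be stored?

524 seconds

Uncompressed byte rate = 128,000 × 1 × 2 = 256,000 bytes/s.
Capacity = 128 × 1,048,576 = 134,217,728 bytes.
134,217,728 / 256,000 ≈ 524.29 s → 524 seconds.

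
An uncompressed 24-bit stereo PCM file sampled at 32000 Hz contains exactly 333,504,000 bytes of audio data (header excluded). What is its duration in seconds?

Byte rate = 32,000 × 3 × 2 = 192,000 bytes/s.
Duration = 333,504,000 / 192,000 = 1,737 s.

1,737 seconds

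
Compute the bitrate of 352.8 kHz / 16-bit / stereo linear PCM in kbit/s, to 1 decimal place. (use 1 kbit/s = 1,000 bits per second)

Bit rate = 352,800 × 16 × 2 = 11,289,600 bits/s.
= 11289.6 kbit/s.

11289.6 kbit/s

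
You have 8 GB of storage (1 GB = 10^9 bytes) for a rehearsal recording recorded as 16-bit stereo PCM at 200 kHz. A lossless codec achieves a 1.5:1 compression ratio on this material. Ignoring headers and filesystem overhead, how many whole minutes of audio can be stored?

250 minutes

Uncompressed byte rate = 200,000 × 2 × 2 = 800,000 bytes/s.
After 1.5:1 compression, effective rate ≈ 533333.33 bytes/s.
Capacity = 8 × 1,000,000,000 = 8,000,000,000 bytes.
8,000,000,000 / effective rate ≈ 15000 s → 250 minutes.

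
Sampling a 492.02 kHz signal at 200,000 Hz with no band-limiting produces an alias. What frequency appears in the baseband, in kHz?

Nyquist = 200,000/2 = 100,000 Hz; 492,020 Hz exceeds it.
Alias = |492,020 − 2×200,000| = |492,020 − 400,000| = 92,020 Hz = 92.02 kHz.

92.02 kHz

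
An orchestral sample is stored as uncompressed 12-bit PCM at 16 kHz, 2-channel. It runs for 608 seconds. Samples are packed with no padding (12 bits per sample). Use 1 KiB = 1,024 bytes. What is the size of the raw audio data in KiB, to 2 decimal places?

28500.00 KiB

Bits = 16,000 × 608 × 12 × 2 = 233,472,000 bits = 29,184,000 bytes.
29,184,000 / 1,024 = 28500.00 KiB.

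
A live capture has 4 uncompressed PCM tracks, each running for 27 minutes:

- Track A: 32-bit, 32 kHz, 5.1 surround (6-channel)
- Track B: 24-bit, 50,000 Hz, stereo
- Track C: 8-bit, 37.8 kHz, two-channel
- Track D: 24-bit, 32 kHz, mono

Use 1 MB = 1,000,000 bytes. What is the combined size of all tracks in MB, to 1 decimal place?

2008.2 MB

27 minutes = 1,620 s.
Track A: 32,000 × 1,620 × 4 × 6 = 1,244,160,000 bytes.
Track B: 50,000 × 1,620 × 3 × 2 = 486,000,000 bytes.
Track C: 37,800 × 1,620 × 1 × 2 = 122,472,000 bytes.
Track D: 32,000 × 1,620 × 3 × 1 = 155,520,000 bytes.
Total = 2,008,152,000 bytes = 2008.2 MB.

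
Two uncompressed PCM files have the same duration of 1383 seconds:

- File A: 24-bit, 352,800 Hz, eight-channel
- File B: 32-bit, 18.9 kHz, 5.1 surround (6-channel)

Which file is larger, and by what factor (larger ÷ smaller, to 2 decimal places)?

File A, by a factor of 18.67

File A: 352,800 × 3 × 8 = 8,467,200 bytes/s.
File B: 18,900 × 4 × 6 = 453,600 bytes/s.
File A is larger; ratio = 11,710,137,600 / 627,328,800 = 18.67.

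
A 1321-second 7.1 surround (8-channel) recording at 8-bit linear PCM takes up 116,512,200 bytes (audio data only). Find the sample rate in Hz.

11,025 Hz

Bytes = sample_rate × seconds × bytes_per_sample × channels.
sample_rate = 116,512,200 / (1,321 × 1 × 8) = 116,512,200 / 10,568 = 11,025 Hz.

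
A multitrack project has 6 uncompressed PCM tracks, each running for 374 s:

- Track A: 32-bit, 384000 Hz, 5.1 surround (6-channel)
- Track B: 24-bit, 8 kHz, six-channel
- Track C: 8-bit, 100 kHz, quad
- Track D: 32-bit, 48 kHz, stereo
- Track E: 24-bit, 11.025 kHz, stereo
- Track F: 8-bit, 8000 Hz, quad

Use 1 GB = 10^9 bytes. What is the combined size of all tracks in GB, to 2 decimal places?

3.83 GB

Track A: 384,000 × 374 × 4 × 6 = 3,446,784,000 bytes.
Track B: 8,000 × 374 × 3 × 6 = 53,856,000 bytes.
Track C: 100,000 × 374 × 1 × 4 = 149,600,000 bytes.
Track D: 48,000 × 374 × 4 × 2 = 143,616,000 bytes.
Track E: 11,025 × 374 × 3 × 2 = 24,740,100 bytes.
Track F: 8,000 × 374 × 1 × 4 = 11,968,000 bytes.
Total = 3,830,564,100 bytes = 3.83 GB.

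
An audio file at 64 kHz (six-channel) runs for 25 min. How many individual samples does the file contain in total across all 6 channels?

25 min = 1,500 s.
64,000 × 1,500 s × 6 ch = 576,000,000 samples.

576,000,000 samples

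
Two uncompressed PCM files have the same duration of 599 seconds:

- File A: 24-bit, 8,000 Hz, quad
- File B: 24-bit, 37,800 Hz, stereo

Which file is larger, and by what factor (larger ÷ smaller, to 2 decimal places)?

File B, by a factor of 2.36

File A: 8,000 × 3 × 4 = 96,000 bytes/s.
File B: 37,800 × 3 × 2 = 226,800 bytes/s.
File B is larger; ratio = 135,853,200 / 57,504,000 = 2.36.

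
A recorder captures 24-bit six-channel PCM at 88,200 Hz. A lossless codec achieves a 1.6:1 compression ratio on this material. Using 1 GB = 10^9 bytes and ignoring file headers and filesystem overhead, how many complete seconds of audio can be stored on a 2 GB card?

Uncompressed byte rate = 88,200 × 3 × 6 = 1,587,600 bytes/s.
After 1.6:1 compression, effective rate ≈ 992250 bytes/s.
Capacity = 2 × 1,000,000,000 = 2,000,000,000 bytes.
2,000,000,000 / effective rate ≈ 2015.62 s → 2,015 seconds.

2,015 seconds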